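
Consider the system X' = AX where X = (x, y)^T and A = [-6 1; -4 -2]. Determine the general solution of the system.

Coefficient matrix A = [[-6, 1], [-4, -2]].
Characteristic polynomial det(A - λI) = λ^2 + 8λ + 16 = 0.
Single eigenvalue λ = -4 with algebraic multiplicity 2.
Eigenvector v = (-1,-2); generalized eigenvector w with (A-λI)w=v is (-1,-3).
General solution: e^(-4t)[C_1·v + C_2·(t·v + w)].

x(t) = -C_1e^(-4t) - C_2te^(-4t) - C_2e^(-4t), y(t) = -2C_1e^(-4t) - 2C_2te^(-4t) - 3C_2e^(-4t)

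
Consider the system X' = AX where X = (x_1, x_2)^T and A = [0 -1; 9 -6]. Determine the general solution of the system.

x_1(t) = K_1e^(-3t) + K_2te^(-3t) + K_2e^(-3t), x_2(t) = 3K_1e^(-3t) + 3K_2te^(-3t) + 2K_2e^(-3t)

Coefficient matrix A = [[0, -1], [9, -6]].
Characteristic polynomial det(A - λI) = λ^2 + 6λ + 9 = 0.
Single eigenvalue λ = -3 with algebraic multiplicity 2.
Eigenvector v = (1,3); generalized eigenvector w with (A-λI)w=v is (1,2).
General solution: e^(-3t)[K_1·v + K_2·(t·v + w)].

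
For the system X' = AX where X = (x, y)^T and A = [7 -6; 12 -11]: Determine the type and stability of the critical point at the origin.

saddle

A = [[7,-6],[12,-11]]; det(A-λI) = λ^2 + 4λ - 5.
λ = 1, -5: opposite signs.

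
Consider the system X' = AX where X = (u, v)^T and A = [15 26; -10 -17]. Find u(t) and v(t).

Coefficient matrix A = [[15, 26], [-10, -17]].
Characteristic polynomial det(A - λI) = λ^2 + 2λ + 5 = 0.
Eigenvalues λ = -1 ± 2i (complex conjugate pair).
For λ=-1+2i: an eigenvector is (-3,2) - i(2,-1) = (-3 - 2i, 2 + i).
A real fundamental pair from Re and Im of e^((-1+2i)t)v: X_1 = e^(-t)(cos(2t)·(-3,2) + sin(2t)·(2,-1)), X_2 = e^(-t)(sin(2t)·(-3,2) - cos(2t)·(2,-1)).
General solution: C_1X_1 + C_2X_2.

u(t) = 2C_1e^(-t)sin(2t) - 3C_1e^(-t)cos(2t) - 3C_2e^(-t)sin(2t) - 2C_2e^(-t)cos(2t), v(t) = -C_1e^(-t)sin(2t) + 2C_1e^(-t)cos(2t) + 2C_2e^(-t)sin(2t) + C_2e^(-t)cos(2t)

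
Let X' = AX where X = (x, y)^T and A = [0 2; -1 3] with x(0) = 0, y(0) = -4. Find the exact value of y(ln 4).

A = [[0,2],[-1,3]]; eigenvalues λ = 1, 2.
Eigenvectors: (-2,-1) for λ=1, (-1,-1) for λ=2.
From the initial condition, c_1 = -4, c_2 = 8.
y(ln 4) = (-4)(4^1)(-1) + (8)(4^2)(-1) = -112.

-112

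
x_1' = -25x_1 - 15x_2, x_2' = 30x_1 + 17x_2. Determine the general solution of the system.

x_1(t) = 2K_1e^(-4t)sin(3t) - K_1e^(-4t)cos(3t) - K_2e^(-4t)sin(3t) - 2K_2e^(-4t)cos(3t), x_2(t) = -3K_1e^(-4t)sin(3t) + K_1e^(-4t)cos(3t) + K_2e^(-4t)sin(3t) + 3K_2e^(-4t)cos(3t)

Coefficient matrix A = [[-25, -15], [30, 17]].
Characteristic polynomial det(A - λI) = λ^2 + 8λ + 25 = 0.
Eigenvalues λ = -4 ± 3i (complex conjugate pair).
For λ=-4+3i: an eigenvector is (-1,1) - i(2,-3) = (-1 - 2i, 1 + 3i).
A real fundamental pair from Re and Im of e^((-4+3i)t)v: X_1 = e^(-4t)(cos(3t)·(-1,1) + sin(3t)·(2,-3)), X_2 = e^(-4t)(sin(3t)·(-1,1) - cos(3t)·(2,-3)).
General solution: K_1X_1 + K_2X_2.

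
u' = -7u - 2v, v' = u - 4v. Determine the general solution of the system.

u(t) = -2K_1e^(-6t) - K_2e^(-5t), v(t) = K_1e^(-6t) + K_2e^(-5t)

Coefficient matrix A = [[-7, -2], [1, -4]].
Characteristic polynomial det(A - λI) = λ^2 + 11λ + 30 = 0.
Eigenvalues λ = -6, -5.
For λ=-6: (A-λI) row 1 is [-1, -2], so an eigenvector is (-2, 1).
For λ=-5: (A-λI) row 1 is [-2, -2], so an eigenvector is (-1, 1).
General solution: K_1e^(-6t)(-2,1) + K_2e^(-5t)(-1,1).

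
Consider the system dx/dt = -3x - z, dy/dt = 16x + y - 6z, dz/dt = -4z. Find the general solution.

Coefficient matrix A = [[-3, 0, -1], [16, 1, -6], [0, 0, -4]].
det(A - λI) = 0 gives eigenvalues λ = -3, -4, 1.
For λ=-3: eigenvector (1,-4,0).
For λ=-4: eigenvector (1,-2,1).
For λ=1: eigenvector (0,1,0).
General solution: C_1e^(-3t)(1,-4,0) + C_2e^(-4t)(1,-2,1) + C_3e^(t)(0,1,0).

x(t) = C_1e^(-3t) + C_2e^(-4t), y(t) = -4C_1e^(-3t) - 2C_2e^(-4t) + C_3e^(t), z(t) = C_2e^(-4t)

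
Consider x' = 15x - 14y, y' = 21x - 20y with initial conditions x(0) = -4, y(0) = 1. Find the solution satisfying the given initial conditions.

x(t) = -14e^(t) + 10e^(-6t), y(t) = -14e^(t) + 15e^(-6t)

Coefficient matrix A = [[15, -14], [21, -20]].
Characteristic polynomial det(A - λI) = λ^2 + 5λ - 6 = 0.
Eigenvalues λ = 1, -6.
For λ=1: (A-λI) row 1 is [14, -14], so an eigenvector is (-1, -1).
For λ=-6: (A-λI) row 1 is [21, -14], so an eigenvector is (-2, -3).
General solution: C_1e^(t)(-1,-1) + C_2e^(-6t)(-2,-3).
Applying x(0)=-4, y(0)=1 gives C_1=14, C_2=-5.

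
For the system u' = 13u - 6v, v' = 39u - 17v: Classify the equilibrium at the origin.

stable spiral

A = [[13,-6],[39,-17]]; det(A-λI) = λ^2 + 4λ + 13.
λ = -2 ± 3i: negative real part.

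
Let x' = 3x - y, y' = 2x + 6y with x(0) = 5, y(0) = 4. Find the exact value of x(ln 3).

-1053

A = [[3,-1],[2,6]]; eigenvalues λ = 4, 5.
Eigenvectors: (-1,1) for λ=4, (1,-2) for λ=5.
From the initial condition, c_1 = -14, c_2 = -9.
x(ln 3) = (-14)(3^4)(-1) + (-9)(3^5)(1) = -1053.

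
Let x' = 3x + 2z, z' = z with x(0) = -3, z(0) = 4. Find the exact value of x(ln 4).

48

A = [[3,2],[0,1]]; eigenvalues λ = 3, 1.
Eigenvectors: (-1,0) for λ=3, (-1,1) for λ=1.
From the initial condition, c_1 = -1, c_2 = 4.
x(ln 4) = (-1)(4^3)(-1) + (4)(4^1)(-1) = 48.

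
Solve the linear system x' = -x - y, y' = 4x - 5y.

x(t) = -K_1e^(-3t) - K_2te^(-3t) - K_2e^(-3t), y(t) = -2K_1e^(-3t) - 2K_2te^(-3t) - K_2e^(-3t)

Coefficient matrix A = [[-1, -1], [4, -5]].
Characteristic polynomial det(A - λI) = λ^2 + 6λ + 9 = 0.
Single eigenvalue λ = -3 with algebraic multiplicity 2.
Eigenvector v = (-1,-2); generalized eigenvector w with (A-λI)w=v is (-1,-1).
General solution: e^(-3t)[K_1·v + K_2·(t·v + w)].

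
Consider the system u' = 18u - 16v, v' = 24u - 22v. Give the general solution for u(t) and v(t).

Coefficient matrix A = [[18, -16], [24, -22]].
Characteristic polynomial det(A - λI) = λ^2 + 4λ - 12 = 0.
Eigenvalues λ = 2, -6.
For λ=2: (A-λI) row 1 is [16, -16], so an eigenvector is (-1, -1).
For λ=-6: (A-λI) row 1 is [24, -16], so an eigenvector is (-2, -3).
General solution: C_1e^(2t)(-1,-1) + C_2e^(-6t)(-2,-3).

u(t) = -C_1e^(2t) - 2C_2e^(-6t), v(t) = -C_1e^(2t) - 3C_2e^(-6t)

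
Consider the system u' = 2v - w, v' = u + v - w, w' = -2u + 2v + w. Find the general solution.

Coefficient matrix A = [[0, 2, -1], [1, 1, -1], [-2, 2, 1]].
det(A - λI) = 0 gives eigenvalues λ = -1, 2, 1.
For λ=-1: eigenvector (1,0,1).
For λ=2: eigenvector (1,1,0).
For λ=1: eigenvector (1,1,1).
General solution: K_1e^(-t)(1,0,1) + K_2e^(2t)(1,1,0) + K_3e^(t)(1,1,1).

u(t) = K_1e^(-t) + K_2e^(2t) + K_3e^(t), v(t) = K_2e^(2t) + K_3e^(t), w(t) = K_1e^(-t) + K_3e^(t)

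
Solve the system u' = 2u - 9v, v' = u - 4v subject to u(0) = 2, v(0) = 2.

Coefficient matrix A = [[2, -9], [1, -4]].
Characteristic polynomial det(A - λI) = λ^2 + 2λ + 1 = 0.
Single eigenvalue λ = -1 with algebraic multiplicity 2.
Eigenvector v = (3,1); generalized eigenvector w with (A-λI)w=v is (-2,-1).
General solution: e^(-t)[c_1·v + c_2·(t·v + w)].
Applying u(0)=2, v(0)=2 gives c_1=-2, c_2=-4.

u(t) = -12te^(-t) + 2e^(-t), v(t) = -4te^(-t) + 2e^(-t)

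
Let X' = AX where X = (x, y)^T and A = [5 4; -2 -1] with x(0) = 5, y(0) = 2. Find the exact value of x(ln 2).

94

A = [[5,4],[-2,-1]]; eigenvalues λ = 3, 1.
Eigenvectors: (2,-1) for λ=3, (1,-1) for λ=1.
From the initial condition, c_1 = 7, c_2 = -9.
x(ln 2) = (7)(2^3)(2) + (-9)(2^1)(1) = 94.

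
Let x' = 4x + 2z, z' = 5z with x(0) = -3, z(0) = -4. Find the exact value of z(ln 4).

-4096

A = [[4,2],[0,5]]; eigenvalues λ = 5, 4.
Eigenvectors: (2,1) for λ=5, (1,0) for λ=4.
From the initial condition, c_1 = -4, c_2 = 5.
z(ln 4) = (-4)(4^5)(1) + (5)(4^4)(0) = -4096.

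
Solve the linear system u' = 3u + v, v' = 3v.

u(t) = c_1e^(3t) + c_2te^(3t) - c_2e^(3t), v(t) = c_2e^(3t)

Coefficient matrix A = [[3, 1], [0, 3]].
Characteristic polynomial det(A - λI) = λ^2 - 6λ + 9 = 0.
Single eigenvalue λ = 3 with algebraic multiplicity 2.
Eigenvector v = (1,0); generalized eigenvector w with (A-λI)w=v is (-1,1).
General solution: e^(3t)[c_1·v + c_2·(t·v + w)].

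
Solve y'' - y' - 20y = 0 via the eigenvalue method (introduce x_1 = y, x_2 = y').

y(t) = K_1e^(-4t) + K_2e^(5t)

Let x_1 = y, x_2 = y'. Then x_1' = x_2 and x_2' = 20x_1 + x_2.
A = [[0,1],[20,1]]; det(A-λI) = λ^2 - λ - 20.
Eigenvalues λ = -4, 5 with eigenvectors (1,-4), (1,5).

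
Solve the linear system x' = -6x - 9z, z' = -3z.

x(t) = c_1e^(-6t) + 3c_2e^(-3t), z(t) = -c_2e^(-3t)

Coefficient matrix A = [[-6, -9], [0, -3]].
Characteristic polynomial det(A - λI) = λ^2 + 9λ + 18 = 0.
Eigenvalues λ = -6, -3.
For λ=-6: (A-λI) row 1 is [0, -9], so an eigenvector is (1, 0).
For λ=-3: (A-λI) row 1 is [-3, -9], so an eigenvector is (3, -1).
General solution: c_1e^(-6t)(1,0) + c_2e^(-3t)(3,-1).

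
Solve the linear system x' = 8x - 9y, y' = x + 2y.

x(t) = 3c_1e^(5t) + 3c_2te^(5t) - 2c_2e^(5t), y(t) = c_1e^(5t) + c_2te^(5t) - c_2e^(5t)

Coefficient matrix A = [[8, -9], [1, 2]].
Characteristic polynomial det(A - λI) = λ^2 - 10λ + 25 = 0.
Single eigenvalue λ = 5 with algebraic multiplicity 2.
Eigenvector v = (3,1); generalized eigenvector w with (A-λI)w=v is (-2,-1).
General solution: e^(5t)[c_1·v + c_2·(t·v + w)].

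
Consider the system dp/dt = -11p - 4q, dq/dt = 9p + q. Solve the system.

Coefficient matrix A = [[-11, -4], [9, 1]].
Characteristic polynomial det(A - λI) = λ^2 + 10λ + 25 = 0.
Single eigenvalue λ = -5 with algebraic multiplicity 2.
Eigenvector v = (-2,3); generalized eigenvector w with (A-λI)w=v is (-1,2).
General solution: e^(-5t)[K_1·v + K_2·(t·v + w)].

p(t) = -2K_1e^(-5t) - 2K_2te^(-5t) - K_2e^(-5t), q(t) = 3K_1e^(-5t) + 3K_2te^(-5t) + 2K_2e^(-5t)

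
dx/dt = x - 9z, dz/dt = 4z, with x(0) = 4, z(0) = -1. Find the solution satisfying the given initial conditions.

Coefficient matrix A = [[1, -9], [0, 4]].
Characteristic polynomial det(A - λI) = λ^2 - 5λ + 4 = 0.
Eigenvalues λ = 4, 1.
For λ=4: (A-λI) row 1 is [-3, -9], so an eigenvector is (-3, 1).
For λ=1: (A-λI) row 1 is [0, -9], so an eigenvector is (-1, 0).
General solution: K_1e^(4t)(-3,1) + K_2e^(t)(-1,0).
Applying x(0)=4, z(0)=-1 gives K_1=-1, K_2=-1.

x(t) = 3e^(4t) + e^(t), z(t) = -e^(4t)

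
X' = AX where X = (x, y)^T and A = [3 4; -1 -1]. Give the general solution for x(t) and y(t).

x(t) = 2K_1e^(t) + 2K_2te^(t) + 3K_2e^(t), y(t) = -K_1e^(t) - K_2te^(t) - K_2e^(t)

Coefficient matrix A = [[3, 4], [-1, -1]].
Characteristic polynomial det(A - λI) = λ^2 - 2λ + 1 = 0.
Single eigenvalue λ = 1 with algebraic multiplicity 2.
Eigenvector v = (2,-1); generalized eigenvector w with (A-λI)w=v is (3,-1).
General solution: e^(t)[K_1·v + K_2·(t·v + w)].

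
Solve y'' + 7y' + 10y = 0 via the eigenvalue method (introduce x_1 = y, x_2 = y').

y(t) = K_1e^(-2t) + K_2e^(-5t)

Let x_1 = y, x_2 = y'. Then x_1' = x_2 and x_2' = -10x_1 - 7x_2.
A = [[0,1],[-10,-7]]; det(A-λI) = λ^2 + 7λ + 10.
Eigenvalues λ = -2, -5 with eigenvectors (1,-2), (1,-5).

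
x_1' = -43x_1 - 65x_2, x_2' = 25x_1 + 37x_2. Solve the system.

Coefficient matrix A = [[-43, -65], [25, 37]].
Characteristic polynomial det(A - λI) = λ^2 + 6λ + 34 = 0.
Eigenvalues λ = -3 ± 5i (complex conjugate pair).
For λ=-3+5i: an eigenvector is (-2,1) - i(3,-2) = (-2 - 3i, 1 + 2i).
A real fundamental pair from Re and Im of e^((-3+5i)t)v: X_1 = e^(-3t)(cos(5t)·(-2,1) + sin(5t)·(3,-2)), X_2 = e^(-3t)(sin(5t)·(-2,1) - cos(5t)·(3,-2)).
General solution: C_1X_1 + C_2X_2.

x_1(t) = 3C_1e^(-3t)sin(5t) - 2C_1e^(-3t)cos(5t) - 2C_2e^(-3t)sin(5t) - 3C_2e^(-3t)cos(5t), x_2(t) = -2C_1e^(-3t)sin(5t) + C_1e^(-3t)cos(5t) + C_2e^(-3t)sin(5t) + 2C_2e^(-3t)cos(5t)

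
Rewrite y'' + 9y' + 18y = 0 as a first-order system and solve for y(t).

y(t) = C_1e^(-6t) + C_2e^(-3t)

Let x_1 = y, x_2 = y'. Then x_1' = x_2 and x_2' = -18x_1 - 9x_2.
A = [[0,1],[-18,-9]]; det(A-λI) = λ^2 + 9λ + 18.
Eigenvalues λ = -6, -3 with eigenvectors (1,-6), (1,-3).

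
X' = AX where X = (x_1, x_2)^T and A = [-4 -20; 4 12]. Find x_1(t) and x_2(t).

x_1(t) = 2c_1e^(4t)sin(4t) - c_1e^(4t)cos(4t) - c_2e^(4t)sin(4t) - 2c_2e^(4t)cos(4t), x_2(t) = -c_1e^(4t)sin(4t) + c_2e^(4t)cos(4t)

Coefficient matrix A = [[-4, -20], [4, 12]].
Characteristic polynomial det(A - λI) = λ^2 - 8λ + 32 = 0.
Eigenvalues λ = 4 ± 4i (complex conjugate pair).
For λ=4+4i: an eigenvector is (-1,0) - i(2,-1) = (-1 - 2i, 0 + i).
A real fundamental pair from Re and Im of e^((4+4i)t)v: X_1 = e^(4t)(cos(4t)·(-1,0) + sin(4t)·(2,-1)), X_2 = e^(4t)(sin(4t)·(-1,0) - cos(4t)·(2,-1)).
General solution: c_1X_1 + c_2X_2.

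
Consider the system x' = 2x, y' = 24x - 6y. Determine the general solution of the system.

Coefficient matrix A = [[2, 0], [24, -6]].
Characteristic polynomial det(A - λI) = λ^2 + 4λ - 12 = 0.
Eigenvalues λ = -6, 2.
For λ=-6: (A-λI) row 1 is [8, 0], so an eigenvector is (0, -1).
For λ=2: (A-λI) row 2 is [24, -8], so an eigenvector is (1, 3).
General solution: c_1e^(-6t)(0,-1) + c_2e^(2t)(1,3).

x(t) = c_2e^(2t), y(t) = -c_1e^(-6t) + 3c_2e^(2t)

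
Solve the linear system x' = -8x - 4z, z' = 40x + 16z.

x(t) = K_1e^(4t)sin(4t) - K_2e^(4t)cos(4t), z(t) = -3K_1e^(4t)sin(4t) - K_1e^(4t)cos(4t) - K_2e^(4t)sin(4t) + 3K_2e^(4t)cos(4t)

Coefficient matrix A = [[-8, -4], [40, 16]].
Characteristic polynomial det(A - λI) = λ^2 - 8λ + 32 = 0.
Eigenvalues λ = 4 ± 4i (complex conjugate pair).
For λ=4+4i: an eigenvector is (0,-1) - i(1,-3) = (0 - i, -1 + 3i).
A real fundamental pair from Re and Im of e^((4+4i)t)v: X_1 = e^(4t)(cos(4t)·(0,-1) + sin(4t)·(1,-3)), X_2 = e^(4t)(sin(4t)·(0,-1) - cos(4t)·(1,-3)).
General solution: K_1X_1 + K_2X_2.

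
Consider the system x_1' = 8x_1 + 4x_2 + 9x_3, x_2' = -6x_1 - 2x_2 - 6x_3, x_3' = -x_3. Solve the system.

Coefficient matrix A = [[8, 4, 9], [-6, -2, -6], [0, 0, -1]].
det(A - λI) = 0 gives eigenvalues λ = 4, 2, -1.
For λ=4: eigenvector (1,-1,0).
For λ=2: eigenvector (-2,3,0).
For λ=-1: eigenvector (-1,0,1).
General solution: C_1e^(4t)(1,-1,0) + C_2e^(2t)(-2,3,0) + C_3e^(-t)(-1,0,1).

x_1(t) = C_1e^(4t) - 2C_2e^(2t) - C_3e^(-t), x_2(t) = -C_1e^(4t) + 3C_2e^(2t), x_3(t) = C_3e^(-t)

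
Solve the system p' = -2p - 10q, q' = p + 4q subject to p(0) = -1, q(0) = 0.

Coefficient matrix A = [[-2, -10], [1, 4]].
Characteristic polynomial det(A - λI) = λ^2 - 2λ + 2 = 0.
Eigenvalues λ = 1 ± i (complex conjugate pair).
For λ=1+i: an eigenvector is (-1,0) - i(3,-1) = (-1 - 3i, 0 + i).
A real fundamental pair from Re and Im of e^((1+i)t)v: X_1 = e^(t)(cos(t)·(-1,0) + sin(t)·(3,-1)), X_2 = e^(t)(sin(t)·(-1,0) - cos(t)·(3,-1)).
General solution: C_1X_1 + C_2X_2.
Applying p(0)=-1, q(0)=0 gives C_1=1, C_2=0.

p(t) = 3e^(t)sin(t) - e^(t)cos(t), q(t) = -e^(t)sin(t)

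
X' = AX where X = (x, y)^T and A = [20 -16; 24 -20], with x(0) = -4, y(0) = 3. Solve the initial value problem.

x(t) = -18e^(4t) + 14e^(-4t), y(t) = -18e^(4t) + 21e^(-4t)

Coefficient matrix A = [[20, -16], [24, -20]].
Characteristic polynomial det(A - λI) = λ^2 - 16 = 0.
Eigenvalues λ = -4, 4.
For λ=-4: (A-λI) row 1 is [24, -16], so an eigenvector is (2, 3).
For λ=4: (A-λI) row 1 is [16, -16], so an eigenvector is (-1, -1).
General solution: K_1e^(-4t)(2,3) + K_2e^(4t)(-1,-1).
Applying x(0)=-4, y(0)=3 gives K_1=7, K_2=18.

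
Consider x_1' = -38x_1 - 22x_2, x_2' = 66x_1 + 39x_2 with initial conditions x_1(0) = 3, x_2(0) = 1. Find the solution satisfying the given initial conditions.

Coefficient matrix A = [[-38, -22], [66, 39]].
Characteristic polynomial det(A - λI) = λ^2 - λ - 30 = 0.
Eigenvalues λ = 6, -5.
For λ=6: (A-λI) row 1 is [-44, -22], so an eigenvector is (1, -2).
For λ=-5: (A-λI) row 1 is [-33, -22], so an eigenvector is (2, -3).
General solution: c_1e^(6t)(1,-2) + c_2e^(-5t)(2,-3).
Applying x_1(0)=3, x_2(0)=1 gives c_1=-11, c_2=7.

x_1(t) = -11e^(6t) + 14e^(-5t), x_2(t) = 22e^(6t) - 21e^(-5t)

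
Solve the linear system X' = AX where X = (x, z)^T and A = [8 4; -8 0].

x(t) = -K_1e^(4t)cos(4t) - K_2e^(4t)sin(4t), z(t) = K_1e^(4t)sin(4t) + K_1e^(4t)cos(4t) + K_2e^(4t)sin(4t) - K_2e^(4t)cos(4t)

Coefficient matrix A = [[8, 4], [-8, 0]].
Characteristic polynomial det(A - λI) = λ^2 - 8λ + 32 = 0.
Eigenvalues λ = 4 ± 4i (complex conjugate pair).
For λ=4+4i: an eigenvector is (-1,1) - i(0,1) = (-1, 1 - i).
A real fundamental pair from Re and Im of e^((4+4i)t)v: X_1 = e^(4t)(cos(4t)·(-1,1) + sin(4t)·(0,1)), X_2 = e^(4t)(sin(4t)·(-1,1) - cos(4t)·(0,1)).
General solution: K_1X_1 + K_2X_2.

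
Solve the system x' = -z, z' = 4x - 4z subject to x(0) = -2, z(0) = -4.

x(t) = -2e^(-2t), z(t) = -4e^(-2t)

Coefficient matrix A = [[0, -1], [4, -4]].
Characteristic polynomial det(A - λI) = λ^2 + 4λ + 4 = 0.
Single eigenvalue λ = -2 with algebraic multiplicity 2.
Eigenvector v = (-1,-2); generalized eigenvector w with (A-λI)w=v is (-2,-3).
General solution: e^(-2t)[c_1·v + c_2·(t·v + w)].
Applying x(0)=-2, z(0)=-4 gives c_1=2, c_2=0.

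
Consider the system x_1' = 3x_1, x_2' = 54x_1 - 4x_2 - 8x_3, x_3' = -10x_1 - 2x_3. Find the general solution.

Coefficient matrix A = [[3, 0, 0], [54, -4, -8], [-10, 0, -2]].
det(A - λI) = 0 gives eigenvalues λ = -4, 3, -2.
For λ=-4: eigenvector (0,1,0).
For λ=3: eigenvector (1,10,-2).
For λ=-2: eigenvector (0,-4,1).
General solution: c_1e^(-4t)(0,1,0) + c_2e^(3t)(1,10,-2) + c_3e^(-2t)(0,-4,1).

x_1(t) = c_2e^(3t), x_2(t) = c_1e^(-4t) + 10c_2e^(3t) - 4c_3e^(-2t), x_3(t) = -2c_2e^(3t) + c_3e^(-2t)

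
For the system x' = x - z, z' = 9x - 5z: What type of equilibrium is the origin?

stable improper node

A = [[1,-1],[9,-5]]; det(A-λI) = λ^2 + 4λ + 4.
repeated λ = -2 with a single eigenvector.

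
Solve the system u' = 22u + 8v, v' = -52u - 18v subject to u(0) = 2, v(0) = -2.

Coefficient matrix A = [[22, 8], [-52, -18]].
Characteristic polynomial det(A - λI) = λ^2 - 4λ + 20 = 0.
Eigenvalues λ = 2 ± 4i (complex conjugate pair).
For λ=2+4i: an eigenvector is (-1,3) - i(1,-2) = (-1 - i, 3 + 2i).
A real fundamental pair from Re and Im of e^((2+4i)t)v: X_1 = e^(2t)(cos(4t)·(-1,3) + sin(4t)·(1,-2)), X_2 = e^(2t)(sin(4t)·(-1,3) - cos(4t)·(1,-2)).
General solution: C_1X_1 + C_2X_2.
Applying u(0)=2, v(0)=-2 gives C_1=2, C_2=-4.

u(t) = 6e^(2t)sin(4t) + 2e^(2t)cos(4t), v(t) = -16e^(2t)sin(4t) - 2e^(2t)cos(4t)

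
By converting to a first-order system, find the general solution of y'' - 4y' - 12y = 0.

y(t) = K_1e^(6t) + K_2e^(-2t)

Let x_1 = y, x_2 = y'. Then x_1' = x_2 and x_2' = 12x_1 + 4x_2.
A = [[0,1],[12,4]]; det(A-λI) = λ^2 - 4λ - 12.
Eigenvalues λ = 6, -2 with eigenvectors (1,6), (1,-2).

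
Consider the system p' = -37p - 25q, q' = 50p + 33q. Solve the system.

p(t) = -2K_1e^(-2t)sin(5t) + K_1e^(-2t)cos(5t) + K_2e^(-2t)sin(5t) + 2K_2e^(-2t)cos(5t), q(t) = 3K_1e^(-2t)sin(5t) - K_1e^(-2t)cos(5t) - K_2e^(-2t)sin(5t) - 3K_2e^(-2t)cos(5t)

Coefficient matrix A = [[-37, -25], [50, 33]].
Characteristic polynomial det(A - λI) = λ^2 + 4λ + 29 = 0.
Eigenvalues λ = -2 ± 5i (complex conjugate pair).
For λ=-2+5i: an eigenvector is (1,-1) - i(-2,3) = (1 + 2i, -1 - 3i).
A real fundamental pair from Re and Im of e^((-2+5i)t)v: X_1 = e^(-2t)(cos(5t)·(1,-1) + sin(5t)·(-2,3)), X_2 = e^(-2t)(sin(5t)·(1,-1) - cos(5t)·(-2,3)).
General solution: K_1X_1 + K_2X_2.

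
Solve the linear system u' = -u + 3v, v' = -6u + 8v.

u(t) = -c_1e^(2t) - c_2e^(5t), v(t) = -c_1e^(2t) - 2c_2e^(5t)

Coefficient matrix A = [[-1, 3], [-6, 8]].
Characteristic polynomial det(A - λI) = λ^2 - 7λ + 10 = 0.
Eigenvalues λ = 2, 5.
For λ=2: (A-λI) row 1 is [-3, 3], so an eigenvector is (-1, -1).
For λ=5: (A-λI) row 1 is [-6, 3], so an eigenvector is (-1, -2).
General solution: c_1e^(2t)(-1,-1) + c_2e^(5t)(-1,-2).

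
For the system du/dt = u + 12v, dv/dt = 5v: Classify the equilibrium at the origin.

unstable node

A = [[1,12],[0,5]]; det(A-λI) = λ^2 - 6λ + 5.
λ = 1, 5: both positive.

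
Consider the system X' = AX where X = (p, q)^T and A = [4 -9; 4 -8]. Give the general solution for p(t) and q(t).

p(t) = -3C_1e^(-2t) - 3C_2te^(-2t) - 2C_2e^(-2t), q(t) = -2C_1e^(-2t) - 2C_2te^(-2t) - C_2e^(-2t)

Coefficient matrix A = [[4, -9], [4, -8]].
Characteristic polynomial det(A - λI) = λ^2 + 4λ + 4 = 0.
Single eigenvalue λ = -2 with algebraic multiplicity 2.
Eigenvector v = (-3,-2); generalized eigenvector w with (A-λI)w=v is (-2,-1).
General solution: e^(-2t)[C_1·v + C_2·(t·v + w)].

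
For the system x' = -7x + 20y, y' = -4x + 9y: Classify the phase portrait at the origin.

A = [[-7,20],[-4,9]]; det(A-λI) = λ^2 - 2λ + 17.
λ = 1 ± 4i: positive real part.

unstable spiral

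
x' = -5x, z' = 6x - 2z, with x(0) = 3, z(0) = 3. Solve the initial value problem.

Coefficient matrix A = [[-5, 0], [6, -2]].
Characteristic polynomial det(A - λI) = λ^2 + 7λ + 10 = 0.
Eigenvalues λ = -2, -5.
For λ=-2: (A-λI) row 1 is [-3, 0], so an eigenvector is (0, 1).
For λ=-5: (A-λI) row 2 is [6, 3], so an eigenvector is (-1, 2).
General solution: C_1e^(-2t)(0,1) + C_2e^(-5t)(-1,2).
Applying x(0)=3, z(0)=3 gives C_1=9, C_2=-3.

x(t) = 3e^(-5t), z(t) = 9e^(-2t) - 6e^(-5t)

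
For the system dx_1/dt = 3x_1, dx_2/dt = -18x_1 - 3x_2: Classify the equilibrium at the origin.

A = [[3,0],[-18,-3]]; det(A-λI) = λ^2 - 9.
λ = -3, 3: opposite signs.

saddle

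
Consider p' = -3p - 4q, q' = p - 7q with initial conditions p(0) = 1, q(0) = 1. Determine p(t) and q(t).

p(t) = -2te^(-5t) + e^(-5t), q(t) = -te^(-5t) + e^(-5t)

Coefficient matrix A = [[-3, -4], [1, -7]].
Characteristic polynomial det(A - λI) = λ^2 + 10λ + 25 = 0.
Single eigenvalue λ = -5 with algebraic multiplicity 2.
Eigenvector v = (2,1); generalized eigenvector w with (A-λI)w=v is (1,0).
General solution: e^(-5t)[C_1·v + C_2·(t·v + w)].
Applying p(0)=1, q(0)=1 gives C_1=1, C_2=-1.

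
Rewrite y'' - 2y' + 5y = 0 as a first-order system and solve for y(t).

y(t) = K_1e^(t)cos(2t) + K_2e^(t)sin(2t)

Let x_1 = y, x_2 = y'. Then x_1' = x_2 and x_2' = -5x_1 + 2x_2.
A = [[0,1],[-5,2]]; det(A-λI) = λ^2 - 2λ + 5.
Eigenvalues λ = 1 ± 2i.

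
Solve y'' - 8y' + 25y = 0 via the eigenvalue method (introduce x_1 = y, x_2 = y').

Let x_1 = y, x_2 = y'. Then x_1' = x_2 and x_2' = -25x_1 + 8x_2.
A = [[0,1],[-25,8]]; det(A-λI) = λ^2 - 8λ + 25.
Eigenvalues λ = 4 ± 3i.

y(t) = c_1e^(4t)cos(3t) + c_2e^(4t)sin(3t)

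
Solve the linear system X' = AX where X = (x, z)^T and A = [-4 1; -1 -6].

x(t) = -C_1e^(-5t) - C_2te^(-5t) - C_2e^(-5t), z(t) = C_1e^(-5t) + C_2te^(-5t)

Coefficient matrix A = [[-4, 1], [-1, -6]].
Characteristic polynomial det(A - λI) = λ^2 + 10λ + 25 = 0.
Single eigenvalue λ = -5 with algebraic multiplicity 2.
Eigenvector v = (-1,1); generalized eigenvector w with (A-λI)w=v is (-1,0).
General solution: e^(-5t)[C_1·v + C_2·(t·v + w)].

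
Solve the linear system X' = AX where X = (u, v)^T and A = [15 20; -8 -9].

Coefficient matrix A = [[15, 20], [-8, -9]].
Characteristic polynomial det(A - λI) = λ^2 - 6λ + 25 = 0.
Eigenvalues λ = 3 ± 4i (complex conjugate pair).
For λ=3+4i: an eigenvector is (-1,1) - i(2,-1) = (-1 - 2i, 1 + i).
A real fundamental pair from Re and Im of e^((3+4i)t)v: X_1 = e^(3t)(cos(4t)·(-1,1) + sin(4t)·(2,-1)), X_2 = e^(3t)(sin(4t)·(-1,1) - cos(4t)·(2,-1)).
General solution: C_1X_1 + C_2X_2.

u(t) = 2C_1e^(3t)sin(4t) - C_1e^(3t)cos(4t) - C_2e^(3t)sin(4t) - 2C_2e^(3t)cos(4t), v(t) = -C_1e^(3t)sin(4t) + C_1e^(3t)cos(4t) + C_2e^(3t)sin(4t) + C_2e^(3t)cos(4t)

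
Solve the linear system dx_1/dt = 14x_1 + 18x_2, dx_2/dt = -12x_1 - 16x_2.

Coefficient matrix A = [[14, 18], [-12, -16]].
Characteristic polynomial det(A - λI) = λ^2 + 2λ - 8 = 0.
Eigenvalues λ = 2, -4.
For λ=2: (A-λI) row 1 is [12, 18], so an eigenvector is (3, -2).
For λ=-4: (A-λI) row 1 is [18, 18], so an eigenvector is (-1, 1).
General solution: K_1e^(2t)(3,-2) + K_2e^(-4t)(-1,1).

x_1(t) = 3K_1e^(2t) - K_2e^(-4t), x_2(t) = -2K_1e^(2t) + K_2e^(-4t)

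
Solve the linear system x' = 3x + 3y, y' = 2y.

Coefficient matrix A = [[3, 3], [0, 2]].
Characteristic polynomial det(A - λI) = λ^2 - 5λ + 6 = 0.
Eigenvalues λ = 2, 3.
For λ=2: (A-λI) row 1 is [1, 3], so an eigenvector is (3, -1).
For λ=3: (A-λI) row 1 is [0, 3], so an eigenvector is (-1, 0).
General solution: C_1e^(2t)(3,-1) + C_2e^(3t)(-1,0).

x(t) = 3C_1e^(2t) - C_2e^(3t), y(t) = -C_1e^(2t)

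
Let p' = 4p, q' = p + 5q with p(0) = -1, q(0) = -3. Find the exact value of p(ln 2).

-16

A = [[4,0],[1,5]]; eigenvalues λ = 4, 5.
Eigenvectors: (-1,1) for λ=4, (0,1) for λ=5.
From the initial condition, c_1 = 1, c_2 = -4.
p(ln 2) = (1)(2^4)(-1) + (-4)(2^5)(0) = -16.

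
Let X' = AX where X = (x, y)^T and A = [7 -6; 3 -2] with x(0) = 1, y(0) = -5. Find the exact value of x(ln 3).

939

A = [[7,-6],[3,-2]]; eigenvalues λ = 1, 4.
Eigenvectors: (1,1) for λ=1, (2,1) for λ=4.
From the initial condition, c_1 = -11, c_2 = 6.
x(ln 3) = (-11)(3^1)(1) + (6)(3^4)(2) = 939.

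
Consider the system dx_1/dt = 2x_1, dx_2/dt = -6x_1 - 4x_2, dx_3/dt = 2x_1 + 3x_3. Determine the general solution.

x_1(t) = C_1e^(2t), x_2(t) = -C_1e^(2t) + C_3e^(-4t), x_3(t) = -2C_1e^(2t) + C_2e^(3t)

Coefficient matrix A = [[2, 0, 0], [-6, -4, 0], [2, 0, 3]].
det(A - λI) = 0 gives eigenvalues λ = 2, 3, -4.
For λ=2: eigenvector (1,-1,-2).
For λ=3: eigenvector (0,0,1).
For λ=-4: eigenvector (0,1,0).
General solution: C_1e^(2t)(1,-1,-2) + C_2e^(3t)(0,0,1) + C_3e^(-4t)(0,1,0).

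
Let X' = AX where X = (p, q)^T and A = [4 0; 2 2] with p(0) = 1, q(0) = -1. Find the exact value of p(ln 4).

A = [[4,0],[2,2]]; eigenvalues λ = 4, 2.
Eigenvectors: (1,1) for λ=4, (0,-1) for λ=2.
From the initial condition, c_1 = 1, c_2 = 2.
p(ln 4) = (1)(4^4)(1) + (2)(4^2)(0) = 256.

256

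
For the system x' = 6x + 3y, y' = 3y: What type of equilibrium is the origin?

A = [[6,3],[0,3]]; det(A-λI) = λ^2 - 9λ + 18.
λ = 6, 3: both positive.

unstable node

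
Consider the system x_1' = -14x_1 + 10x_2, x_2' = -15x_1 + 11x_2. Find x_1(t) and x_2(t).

Coefficient matrix A = [[-14, 10], [-15, 11]].
Characteristic polynomial det(A - λI) = λ^2 + 3λ - 4 = 0.
Eigenvalues λ = 1, -4.
For λ=1: (A-λI) row 1 is [-15, 10], so an eigenvector is (2, 3).
For λ=-4: (A-λI) row 1 is [-10, 10], so an eigenvector is (1, 1).
General solution: c_1e^(t)(2,3) + c_2e^(-4t)(1,1).

x_1(t) = 2c_1e^(t) + c_2e^(-4t), x_2(t) = 3c_1e^(t) + c_2e^(-4t)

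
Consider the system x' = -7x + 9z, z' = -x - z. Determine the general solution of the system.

Coefficient matrix A = [[-7, 9], [-1, -1]].
Characteristic polynomial det(A - λI) = λ^2 + 8λ + 16 = 0.
Single eigenvalue λ = -4 with algebraic multiplicity 2.
Eigenvector v = (3,1); generalized eigenvector w with (A-λI)w=v is (2,1).
General solution: e^(-4t)[C_1·v + C_2·(t·v + w)].

x(t) = 3C_1e^(-4t) + 3C_2te^(-4t) + 2C_2e^(-4t), z(t) = C_1e^(-4t) + C_2te^(-4t) + C_2e^(-4t)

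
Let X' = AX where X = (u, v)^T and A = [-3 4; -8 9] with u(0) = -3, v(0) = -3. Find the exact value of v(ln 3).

-9

A = [[-3,4],[-8,9]]; eigenvalues λ = 5, 1.
Eigenvectors: (-1,-2) for λ=5, (-1,-1) for λ=1.
From the initial condition, c_1 = 0, c_2 = 3.
v(ln 3) = (0)(3^5)(-2) + (3)(3^1)(-1) = -9.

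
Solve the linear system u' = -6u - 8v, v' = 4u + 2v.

Coefficient matrix A = [[-6, -8], [4, 2]].
Characteristic polynomial det(A - λI) = λ^2 + 4λ + 20 = 0.
Eigenvalues λ = -2 ± 4i (complex conjugate pair).
For λ=-2+4i: an eigenvector is (1,0) - i(-1,1) = (1 + i, 0 - i).
A real fundamental pair from Re and Im of e^((-2+4i)t)v: X_1 = e^(-2t)(cos(4t)·(1,0) + sin(4t)·(-1,1)), X_2 = e^(-2t)(sin(4t)·(1,0) - cos(4t)·(-1,1)).
General solution: K_1X_1 + K_2X_2.

u(t) = -K_1e^(-2t)sin(4t) + K_1e^(-2t)cos(4t) + K_2e^(-2t)sin(4t) + K_2e^(-2t)cos(4t), v(t) = K_1e^(-2t)sin(4t) - K_2e^(-2t)cos(4t)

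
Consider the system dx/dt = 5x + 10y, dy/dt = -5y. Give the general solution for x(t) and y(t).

x(t) = K_1e^(-5t) - K_2e^(5t), y(t) = -K_1e^(-5t)

Coefficient matrix A = [[5, 10], [0, -5]].
Characteristic polynomial det(A - λI) = λ^2 - 25 = 0.
Eigenvalues λ = -5, 5.
For λ=-5: (A-λI) row 1 is [10, 10], so an eigenvector is (1, -1).
For λ=5: (A-λI) row 1 is [0, 10], so an eigenvector is (-1, 0).
General solution: K_1e^(-5t)(1,-1) + K_2e^(5t)(-1,0).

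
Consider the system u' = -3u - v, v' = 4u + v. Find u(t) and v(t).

u(t) = c_1e^(-t) + c_2te^(-t) + c_2e^(-t), v(t) = -2c_1e^(-t) - 2c_2te^(-t) - 3c_2e^(-t)

Coefficient matrix A = [[-3, -1], [4, 1]].
Characteristic polynomial det(A - λI) = λ^2 + 2λ + 1 = 0.
Single eigenvalue λ = -1 with algebraic multiplicity 2.
Eigenvector v = (1,-2); generalized eigenvector w with (A-λI)w=v is (1,-3).
General solution: e^(-t)[c_1·v + c_2·(t·v + w)].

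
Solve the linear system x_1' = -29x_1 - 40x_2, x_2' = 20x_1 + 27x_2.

Coefficient matrix A = [[-29, -40], [20, 27]].
Characteristic polynomial det(A - λI) = λ^2 + 2λ + 17 = 0.
Eigenvalues λ = -1 ± 4i (complex conjugate pair).
For λ=-1+4i: an eigenvector is (-1,1) - i(-3,2) = (-1 + 3i, 1 - 2i).
A real fundamental pair from Re and Im of e^((-1+4i)t)v: X_1 = e^(-t)(cos(4t)·(-1,1) + sin(4t)·(-3,2)), X_2 = e^(-t)(sin(4t)·(-1,1) - cos(4t)·(-3,2)).
General solution: C_1X_1 + C_2X_2.

x_1(t) = -3C_1e^(-t)sin(4t) - C_1e^(-t)cos(4t) - C_2e^(-t)sin(4t) + 3C_2e^(-t)cos(4t), x_2(t) = 2C_1e^(-t)sin(4t) + C_1e^(-t)cos(4t) + C_2e^(-t)sin(4t) - 2C_2e^(-t)cos(4t)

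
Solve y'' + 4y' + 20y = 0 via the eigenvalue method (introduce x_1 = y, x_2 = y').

Let x_1 = y, x_2 = y'. Then x_1' = x_2 and x_2' = -20x_1 - 4x_2.
A = [[0,1],[-20,-4]]; det(A-λI) = λ^2 + 4λ + 20.
Eigenvalues λ = -2 ± 4i.

y(t) = C_1e^(-2t)cos(4t) + C_2e^(-2t)sin(4t)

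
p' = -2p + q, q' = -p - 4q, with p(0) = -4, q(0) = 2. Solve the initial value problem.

Coefficient matrix A = [[-2, 1], [-1, -4]].
Characteristic polynomial det(A - λI) = λ^2 + 6λ + 9 = 0.
Single eigenvalue λ = -3 with algebraic multiplicity 2.
Eigenvector v = (1,-1); generalized eigenvector w with (A-λI)w=v is (0,1).
General solution: e^(-3t)[c_1·v + c_2·(t·v + w)].
Applying p(0)=-4, q(0)=2 gives c_1=-4, c_2=-2.

p(t) = -2te^(-3t) - 4e^(-3t), q(t) = 2te^(-3t) + 2e^(-3t)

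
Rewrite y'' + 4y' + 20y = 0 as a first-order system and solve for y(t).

Let x_1 = y, x_2 = y'. Then x_1' = x_2 and x_2' = -20x_1 - 4x_2.
A = [[0,1],[-20,-4]]; det(A-λI) = λ^2 + 4λ + 20.
Eigenvalues λ = -2 ± 4i.

y(t) = c_1e^(-2t)cos(4t) + c_2e^(-2t)sin(4t)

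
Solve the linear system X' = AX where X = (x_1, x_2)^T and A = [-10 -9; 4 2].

x_1(t) = -3C_1e^(-4t) - 3C_2te^(-4t) - C_2e^(-4t), x_2(t) = 2C_1e^(-4t) + 2C_2te^(-4t) + C_2e^(-4t)

Coefficient matrix A = [[-10, -9], [4, 2]].
Characteristic polynomial det(A - λI) = λ^2 + 8λ + 16 = 0.
Single eigenvalue λ = -4 with algebraic multiplicity 2.
Eigenvector v = (-3,2); generalized eigenvector w with (A-λI)w=v is (-1,1).
General solution: e^(-4t)[C_1·v + C_2·(t·v + w)].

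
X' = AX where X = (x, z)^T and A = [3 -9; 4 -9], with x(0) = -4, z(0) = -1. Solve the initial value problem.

x(t) = -15te^(-3t) - 4e^(-3t), z(t) = -10te^(-3t) - e^(-3t)

Coefficient matrix A = [[3, -9], [4, -9]].
Characteristic polynomial det(A - λI) = λ^2 + 6λ + 9 = 0.
Single eigenvalue λ = -3 with algebraic multiplicity 2.
Eigenvector v = (-3,-2); generalized eigenvector w with (A-λI)w=v is (-2,-1).
General solution: e^(-3t)[K_1·v + K_2·(t·v + w)].
Applying x(0)=-4, z(0)=-1 gives K_1=-2, K_2=5.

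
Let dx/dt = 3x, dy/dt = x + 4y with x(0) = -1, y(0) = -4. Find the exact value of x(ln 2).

-8

A = [[3,0],[1,4]]; eigenvalues λ = 3, 4.
Eigenvectors: (-1,1) for λ=3, (0,-1) for λ=4.
From the initial condition, c_1 = 1, c_2 = 5.
x(ln 2) = (1)(2^3)(-1) + (5)(2^4)(0) = -8.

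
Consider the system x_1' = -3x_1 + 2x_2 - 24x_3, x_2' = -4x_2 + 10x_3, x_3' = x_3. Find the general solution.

x_1(t) = c_1e^(-3t) - 2c_2e^(-4t) - 5c_3e^(t), x_2(t) = c_2e^(-4t) + 2c_3e^(t), x_3(t) = c_3e^(t)

Coefficient matrix A = [[-3, 2, -24], [0, -4, 10], [0, 0, 1]].
det(A - λI) = 0 gives eigenvalues λ = -3, -4, 1.
For λ=-3: eigenvector (1,0,0).
For λ=-4: eigenvector (-2,1,0).
For λ=1: eigenvector (-5,2,1).
General solution: c_1e^(-3t)(1,0,0) + c_2e^(-4t)(-2,1,0) + c_3e^(t)(-5,2,1).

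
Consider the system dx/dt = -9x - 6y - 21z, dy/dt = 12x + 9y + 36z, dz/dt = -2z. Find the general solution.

x(t) = C_1e^(-3t) - C_2e^(3t) - 3C_3e^(-2t), y(t) = -C_1e^(-3t) + 2C_2e^(3t), z(t) = C_3e^(-2t)

Coefficient matrix A = [[-9, -6, -21], [12, 9, 36], [0, 0, -2]].
det(A - λI) = 0 gives eigenvalues λ = -3, 3, -2.
For λ=-3: eigenvector (1,-1,0).
For λ=3: eigenvector (-1,2,0).
For λ=-2: eigenvector (-3,0,1).
General solution: C_1e^(-3t)(1,-1,0) + C_2e^(3t)(-1,2,0) + C_3e^(-2t)(-3,0,1).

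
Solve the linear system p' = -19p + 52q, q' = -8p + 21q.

p(t) = 2K_1e^(t)sin(4t) - 3K_1e^(t)cos(4t) - 3K_2e^(t)sin(4t) - 2K_2e^(t)cos(4t), q(t) = K_1e^(t)sin(4t) - K_1e^(t)cos(4t) - K_2e^(t)sin(4t) - K_2e^(t)cos(4t)

Coefficient matrix A = [[-19, 52], [-8, 21]].
Characteristic polynomial det(A - λI) = λ^2 - 2λ + 17 = 0.
Eigenvalues λ = 1 ± 4i (complex conjugate pair).
For λ=1+4i: an eigenvector is (-3,-1) - i(2,1) = (-3 - 2i, -1 - i).
A real fundamental pair from Re and Im of e^((1+4i)t)v: X_1 = e^(t)(cos(4t)·(-3,-1) + sin(4t)·(2,1)), X_2 = e^(t)(sin(4t)·(-3,-1) - cos(4t)·(2,1)).
General solution: K_1X_1 + K_2X_2.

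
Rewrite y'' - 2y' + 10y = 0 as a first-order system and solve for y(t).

Let x_1 = y, x_2 = y'. Then x_1' = x_2 and x_2' = -10x_1 + 2x_2.
A = [[0,1],[-10,2]]; det(A-λI) = λ^2 - 2λ + 10.
Eigenvalues λ = 1 ± 3i.

y(t) = c_1e^(t)cos(3t) + c_2e^(t)sin(3t)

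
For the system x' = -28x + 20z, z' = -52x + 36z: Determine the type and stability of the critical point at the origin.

A = [[-28,20],[-52,36]]; det(A-λI) = λ^2 - 8λ + 32.
λ = 4 ± 4i: positive real part.

unstable spiral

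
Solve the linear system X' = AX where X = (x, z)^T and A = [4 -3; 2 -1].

Coefficient matrix A = [[4, -3], [2, -1]].
Characteristic polynomial det(A - λI) = λ^2 - 3λ + 2 = 0.
Eigenvalues λ = 1, 2.
For λ=1: (A-λI) row 1 is [3, -3], so an eigenvector is (1, 1).
For λ=2: (A-λI) row 1 is [2, -3], so an eigenvector is (-3, -2).
General solution: c_1e^(t)(1,1) + c_2e^(2t)(-3,-2).

x(t) = c_1e^(t) - 3c_2e^(2t), z(t) = c_1e^(t) - 2c_2e^(2t)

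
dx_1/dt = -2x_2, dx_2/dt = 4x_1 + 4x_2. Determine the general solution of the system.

x_1(t) = c_1e^(2t)sin(2t) - c_2e^(2t)cos(2t), x_2(t) = -c_1e^(2t)sin(2t) - c_1e^(2t)cos(2t) - c_2e^(2t)sin(2t) + c_2e^(2t)cos(2t)

Coefficient matrix A = [[0, -2], [4, 4]].
Characteristic polynomial det(A - λI) = λ^2 - 4λ + 8 = 0.
Eigenvalues λ = 2 ± 2i (complex conjugate pair).
For λ=2+2i: an eigenvector is (0,-1) - i(1,-1) = (0 - i, -1 + i).
A real fundamental pair from Re and Im of e^((2+2i)t)v: X_1 = e^(2t)(cos(2t)·(0,-1) + sin(2t)·(1,-1)), X_2 = e^(2t)(sin(2t)·(0,-1) - cos(2t)·(1,-1)).
General solution: c_1X_1 + c_2X_2.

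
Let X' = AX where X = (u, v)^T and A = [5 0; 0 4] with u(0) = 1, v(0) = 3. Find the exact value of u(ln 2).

A = [[5,0],[0,4]]; eigenvalues λ = 4, 5.
Eigenvectors: (0,1) for λ=4, (-1,0) for λ=5.
From the initial condition, c_1 = 3, c_2 = -1.
u(ln 2) = (3)(2^4)(0) + (-1)(2^5)(-1) = 32.

32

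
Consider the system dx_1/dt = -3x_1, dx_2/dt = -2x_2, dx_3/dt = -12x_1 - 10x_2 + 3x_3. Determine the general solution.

Coefficient matrix A = [[-3, 0, 0], [0, -2, 0], [-12, -10, 3]].
det(A - λI) = 0 gives eigenvalues λ = -3, -2, 3.
For λ=-3: eigenvector (1,0,2).
For λ=-2: eigenvector (0,1,2).
For λ=3: eigenvector (0,0,1).
General solution: C_1e^(-3t)(1,0,2) + C_2e^(-2t)(0,1,2) + C_3e^(3t)(0,0,1).

x_1(t) = C_1e^(-3t), x_2(t) = C_2e^(-2t), x_3(t) = 2C_1e^(-3t) + 2C_2e^(-2t) + C_3e^(3t)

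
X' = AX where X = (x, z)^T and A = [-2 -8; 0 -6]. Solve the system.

x(t) = -2C_1e^(-6t) + C_2e^(-2t), z(t) = -C_1e^(-6t)

Coefficient matrix A = [[-2, -8], [0, -6]].
Characteristic polynomial det(A - λI) = λ^2 + 8λ + 12 = 0.
Eigenvalues λ = -6, -2.
For λ=-6: (A-λI) row 1 is [4, -8], so an eigenvector is (-2, -1).
For λ=-2: (A-λI) row 1 is [0, -8], so an eigenvector is (1, 0).
General solution: C_1e^(-6t)(-2,-1) + C_2e^(-2t)(1,0).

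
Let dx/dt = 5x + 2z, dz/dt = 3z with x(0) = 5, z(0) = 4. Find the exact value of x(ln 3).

A = [[5,2],[0,3]]; eigenvalues λ = 5, 3.
Eigenvectors: (1,0) for λ=5, (-1,1) for λ=3.
From the initial condition, c_1 = 9, c_2 = 4.
x(ln 3) = (9)(3^5)(1) + (4)(3^3)(-1) = 2079.

2079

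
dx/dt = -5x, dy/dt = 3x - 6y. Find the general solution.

Coefficient matrix A = [[-5, 0], [3, -6]].
Characteristic polynomial det(A - λI) = λ^2 + 11λ + 30 = 0.
Eigenvalues λ = -5, -6.
For λ=-5: (A-λI) row 2 is [3, -1], so an eigenvector is (1, 3).
For λ=-6: (A-λI) row 1 is [1, 0], so an eigenvector is (0, 1).
General solution: C_1e^(-5t)(1,3) + C_2e^(-6t)(0,1).

x(t) = C_1e^(-5t), y(t) = 3C_1e^(-5t) + C_2e^(-6t)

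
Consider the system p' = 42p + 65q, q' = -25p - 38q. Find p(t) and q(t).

p(t) = -2c_1e^(2t)sin(5t) + 3c_1e^(2t)cos(5t) + 3c_2e^(2t)sin(5t) + 2c_2e^(2t)cos(5t), q(t) = c_1e^(2t)sin(5t) - 2c_1e^(2t)cos(5t) - 2c_2e^(2t)sin(5t) - c_2e^(2t)cos(5t)

Coefficient matrix A = [[42, 65], [-25, -38]].
Characteristic polynomial det(A - λI) = λ^2 - 4λ + 29 = 0.
Eigenvalues λ = 2 ± 5i (complex conjugate pair).
For λ=2+5i: an eigenvector is (3,-2) - i(-2,1) = (3 + 2i, -2 - i).
A real fundamental pair from Re and Im of e^((2+5i)t)v: X_1 = e^(2t)(cos(5t)·(3,-2) + sin(5t)·(-2,1)), X_2 = e^(2t)(sin(5t)·(3,-2) - cos(5t)·(-2,1)).
General solution: c_1X_1 + c_2X_2.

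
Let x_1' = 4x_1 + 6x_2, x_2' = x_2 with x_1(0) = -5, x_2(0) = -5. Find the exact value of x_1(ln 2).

-220

A = [[4,6],[0,1]]; eigenvalues λ = 4, 1.
Eigenvectors: (-1,0) for λ=4, (2,-1) for λ=1.
From the initial condition, c_1 = 15, c_2 = 5.
x_1(ln 2) = (15)(2^4)(-1) + (5)(2^1)(2) = -220.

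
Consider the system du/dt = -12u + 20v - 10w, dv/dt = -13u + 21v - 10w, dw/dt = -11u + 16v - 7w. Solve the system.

Coefficient matrix A = [[-12, 20, -10], [-13, 21, -10], [-11, 16, -7]].
det(A - λI) = 0 gives eigenvalues λ = -2, 3, 1.
For λ=-2: eigenvector (1,1,1).
For λ=3: eigenvector (2,2,1).
For λ=1: eigenvector (0,-1,-2).
General solution: c_1e^(-2t)(1,1,1) + c_2e^(3t)(2,2,1) + c_3e^(t)(0,-1,-2).

u(t) = c_1e^(-2t) + 2c_2e^(3t), v(t) = c_1e^(-2t) + 2c_2e^(3t) - c_3e^(t), w(t) = c_1e^(-2t) + c_2e^(3t) - 2c_3e^(t)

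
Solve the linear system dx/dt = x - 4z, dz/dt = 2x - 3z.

x(t) = C_1e^(-t)sin(2t) - C_1e^(-t)cos(2t) - C_2e^(-t)sin(2t) - C_2e^(-t)cos(2t), z(t) = -C_1e^(-t)cos(2t) - C_2e^(-t)sin(2t)

Coefficient matrix A = [[1, -4], [2, -3]].
Characteristic polynomial det(A - λI) = λ^2 + 2λ + 5 = 0.
Eigenvalues λ = -1 ± 2i (complex conjugate pair).
For λ=-1+2i: an eigenvector is (-1,-1) - i(1,0) = (-1 - i, -1).
A real fundamental pair from Re and Im of e^((-1+2i)t)v: X_1 = e^(-t)(cos(2t)·(-1,-1) + sin(2t)·(1,0)), X_2 = e^(-t)(sin(2t)·(-1,-1) - cos(2t)·(1,0)).
General solution: C_1X_1 + C_2X_2.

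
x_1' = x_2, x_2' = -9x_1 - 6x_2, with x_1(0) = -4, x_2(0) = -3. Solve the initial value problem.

Coefficient matrix A = [[0, 1], [-9, -6]].
Characteristic polynomial det(A - λI) = λ^2 + 6λ + 9 = 0.
Single eigenvalue λ = -3 with algebraic multiplicity 2.
Eigenvector v = (-1,3); generalized eigenvector w with (A-λI)w=v is (-1,2).
General solution: e^(-3t)[C_1·v + C_2·(t·v + w)].
Applying x_1(0)=-4, x_2(0)=-3 gives C_1=-11, C_2=15.

x_1(t) = -15te^(-3t) - 4e^(-3t), x_2(t) = 45te^(-3t) - 3e^(-3t)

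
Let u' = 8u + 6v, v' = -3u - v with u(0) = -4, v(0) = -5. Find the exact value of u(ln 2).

A = [[8,6],[-3,-1]]; eigenvalues λ = 5, 2.
Eigenvectors: (2,-1) for λ=5, (-1,1) for λ=2.
From the initial condition, c_1 = -9, c_2 = -14.
u(ln 2) = (-9)(2^5)(2) + (-14)(2^2)(-1) = -520.

-520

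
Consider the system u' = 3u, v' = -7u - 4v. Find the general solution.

Coefficient matrix A = [[3, 0], [-7, -4]].
Characteristic polynomial det(A - λI) = λ^2 + λ - 12 = 0.
Eigenvalues λ = 3, -4.
For λ=3: (A-λI) row 2 is [-7, -7], so an eigenvector is (1, -1).
For λ=-4: (A-λI) row 1 is [7, 0], so an eigenvector is (0, 1).
General solution: K_1e^(3t)(1,-1) + K_2e^(-4t)(0,1).

u(t) = K_1e^(3t), v(t) = -K_1e^(3t) + K_2e^(-4t)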